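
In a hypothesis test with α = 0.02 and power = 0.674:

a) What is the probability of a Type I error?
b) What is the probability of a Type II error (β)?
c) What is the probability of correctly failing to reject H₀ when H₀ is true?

Answer: a) 0.02, b) 0.326, c) 0.98

Derivation:
a) Type I error probability = α = 0.02
b) Power = P(reject H₀ | H₁ true) = 1 - β = 0.674, so Type II error probability = β = 1 - Power = 0.326
c) P(fail to reject H₀ | H₀ true) = 1 - α = 0.98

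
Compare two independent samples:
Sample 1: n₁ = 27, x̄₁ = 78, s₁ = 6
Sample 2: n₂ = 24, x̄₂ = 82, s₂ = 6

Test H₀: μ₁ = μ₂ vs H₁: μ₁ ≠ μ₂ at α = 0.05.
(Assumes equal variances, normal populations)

Pooled variance: s²_p = [26×6² + 23×6²]/(49) = 36.0000
s_p = 6.0000
SE = s_p×√(1/n₁ + 1/n₂) = 6.0000×√(1/27 + 1/24) = 1.6833
t = (x̄₁ - x̄₂)/SE = (78 - 82)/1.6833 = -2.3763
df = 49, t-critical = ±2.010
Decision: reject H₀

Answer: t = -2.3763, reject H₀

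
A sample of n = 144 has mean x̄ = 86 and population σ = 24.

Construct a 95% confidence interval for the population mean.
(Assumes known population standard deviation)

Confidence level: 95%, α = 0.05
z_0.025 = 1.960
SE = σ/√n = 24/√144 = 2.0000
Margin of error = 1.960 × 2.0000 = 3.9200
CI: x̄ ± margin = 86 ± 3.9200
CI: (82.0800, 89.9200)

Answer: (82.0800, 89.9200)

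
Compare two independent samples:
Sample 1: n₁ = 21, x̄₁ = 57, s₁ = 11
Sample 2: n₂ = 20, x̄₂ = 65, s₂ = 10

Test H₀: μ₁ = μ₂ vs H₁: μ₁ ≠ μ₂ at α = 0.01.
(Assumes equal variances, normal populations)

Pooled variance: s²_p = [20×11² + 19×10²]/(39) = 110.7692
s_p = 10.5247
SE = s_p×√(1/n₁ + 1/n₂) = 10.5247×√(1/21 + 1/20) = 3.2883
t = (x̄₁ - x̄₂)/SE = (57 - 65)/3.2883 = -2.4329
df = 39, t-critical = ±2.708
Decision: fail to reject H₀

Answer: t = -2.4329, fail to reject H₀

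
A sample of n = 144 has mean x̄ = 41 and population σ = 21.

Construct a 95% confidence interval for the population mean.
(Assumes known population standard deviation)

Confidence level: 95%, α = 0.05
z_0.025 = 1.960
SE = σ/√n = 21/√144 = 1.7500
Margin of error = 1.960 × 1.7500 = 3.4300
CI: x̄ ± margin = 41 ± 3.4300
CI: (37.5700, 44.4300)

Answer: (37.5700, 44.4300)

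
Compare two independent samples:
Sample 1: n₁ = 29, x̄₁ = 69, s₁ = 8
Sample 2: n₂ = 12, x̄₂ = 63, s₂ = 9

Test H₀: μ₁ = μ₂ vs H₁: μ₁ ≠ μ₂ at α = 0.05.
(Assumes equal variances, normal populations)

Pooled variance: s²_p = [28×8² + 11×9²]/(39) = 68.7949
s_p = 8.2943
SE = s_p×√(1/n₁ + 1/n₂) = 8.2943×√(1/29 + 1/12) = 2.8470
t = (x̄₁ - x̄₂)/SE = (69 - 63)/2.8470 = 2.1075
df = 39, t-critical = ±2.023
Decision: reject H₀

Answer: t = 2.1075, reject H₀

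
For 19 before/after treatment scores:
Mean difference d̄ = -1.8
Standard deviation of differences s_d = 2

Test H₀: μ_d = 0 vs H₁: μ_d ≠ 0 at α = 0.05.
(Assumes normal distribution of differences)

Answer: t = -3.9233, reject H₀

Derivation:
df = n - 1 = 18
SE = s_d/√n = 2/√19 = 0.4588
t = d̄/SE = -1.8/0.4588 = -3.9233
Critical value: t_{0.025,18} = ±2.101
p-value ≈ 0.0010
Decision: reject H₀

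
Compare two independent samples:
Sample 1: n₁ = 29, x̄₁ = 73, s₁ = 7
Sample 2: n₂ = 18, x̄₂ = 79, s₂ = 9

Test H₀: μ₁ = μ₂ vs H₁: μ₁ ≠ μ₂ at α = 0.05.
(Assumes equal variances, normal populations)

Pooled variance: s²_p = [28×7² + 17×9²]/(45) = 61.0889
s_p = 7.8159
SE = s_p×√(1/n₁ + 1/n₂) = 7.8159×√(1/29 + 1/18) = 2.3453
t = (x̄₁ - x̄₂)/SE = (73 - 79)/2.3453 = -2.5583
df = 45, t-critical = ±2.014
Decision: reject H₀

Answer: t = -2.5583, reject H₀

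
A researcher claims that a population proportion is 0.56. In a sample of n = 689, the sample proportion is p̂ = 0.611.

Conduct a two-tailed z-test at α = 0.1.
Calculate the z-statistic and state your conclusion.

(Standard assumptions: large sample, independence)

Answer: z = 2.6968, reject H₀

Derivation:
H₀: p = 0.56, H₁: p ≠ 0.56
Standard error: SE = √(p₀(1-p₀)/n) = √(0.56×0.44/689) = 0.018911
z-statistic: z = (p̂ - p₀)/SE = (0.611 - 0.56)/0.018911 = 2.6968
Critical value: z_0.05 = ±1.645
p-value = 0.0070
Decision: reject H₀ at α = 0.1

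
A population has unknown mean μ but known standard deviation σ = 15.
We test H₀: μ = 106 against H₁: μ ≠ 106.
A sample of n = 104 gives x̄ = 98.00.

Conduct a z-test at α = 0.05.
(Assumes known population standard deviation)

Answer: z = -5.4388, reject H₀

Derivation:
Standard error: SE = σ/√n = 15/√104 = 1.4709
z-statistic: z = (x̄ - μ₀)/SE = (98.00 - 106)/1.4709 = -5.4388
Critical value: ±1.960
p-value < 0.0001
Decision: reject H₀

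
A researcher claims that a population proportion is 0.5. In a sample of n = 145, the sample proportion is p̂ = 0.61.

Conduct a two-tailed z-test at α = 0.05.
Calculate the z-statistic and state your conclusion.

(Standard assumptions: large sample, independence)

Answer: z = 2.6491, reject H₀

Derivation:
H₀: p = 0.5, H₁: p ≠ 0.5
Standard error: SE = √(p₀(1-p₀)/n) = √(0.5×0.5/145) = 0.041523
z-statistic: z = (p̂ - p₀)/SE = (0.61 - 0.5)/0.041523 = 2.6491
Critical value: z_0.025 = ±1.960
p-value = 0.0081
Decision: reject H₀ at α = 0.05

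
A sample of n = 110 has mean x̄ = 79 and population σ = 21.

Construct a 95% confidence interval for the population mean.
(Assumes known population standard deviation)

Confidence level: 95%, α = 0.05
z_0.025 = 1.960
SE = σ/√n = 21/√110 = 2.0023
Margin of error = 1.960 × 2.0023 = 3.9245
CI: x̄ ± margin = 79 ± 3.9245
CI: (75.0755, 82.9245)

Answer: (75.0755, 82.9245)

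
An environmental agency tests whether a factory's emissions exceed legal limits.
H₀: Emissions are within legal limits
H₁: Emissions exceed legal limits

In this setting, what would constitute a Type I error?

A Type I error (probability α) occurs when we reject a true H₀.
A Type II error (probability β) occurs when we fail to reject a false H₀.

Answer: Citing a compliant factory for excess emissions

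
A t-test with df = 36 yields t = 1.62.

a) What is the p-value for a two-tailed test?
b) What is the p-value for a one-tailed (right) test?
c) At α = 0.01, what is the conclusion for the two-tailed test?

Using t-distribution with df = 36:
a) Two-tailed: p = 2×P(T > 1.62) = 0.1140
b) One-tailed: p = P(T > 1.62) = 0.0570
c) 0.1140 ≥ 0.01, fail to reject H₀

Answer: a) 0.1140, b) 0.0570, c) fail to reject H₀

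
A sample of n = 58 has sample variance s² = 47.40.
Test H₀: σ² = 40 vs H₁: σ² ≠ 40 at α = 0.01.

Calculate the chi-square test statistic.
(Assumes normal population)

Answer: χ² = 67.5450, fail to reject H₀

Derivation:
df = n - 1 = 57
χ² = (n-1)s²/σ₀² = 57×47.40/40 = 67.5450
Critical values: χ²_{0.995,57} = 33.248, χ²_{0.005,57} = 88.236
Rejection region: χ² < 33.248 or χ² > 88.236
Decision: fail to reject H₀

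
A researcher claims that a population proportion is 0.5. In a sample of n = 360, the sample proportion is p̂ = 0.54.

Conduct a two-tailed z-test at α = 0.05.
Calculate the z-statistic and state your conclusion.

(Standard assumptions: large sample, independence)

Answer: z = 1.5179, fail to reject H₀

Derivation:
H₀: p = 0.5, H₁: p ≠ 0.5
Standard error: SE = √(p₀(1-p₀)/n) = √(0.5×0.5/360) = 0.026352
z-statistic: z = (p̂ - p₀)/SE = (0.54 - 0.5)/0.026352 = 1.5179
Critical value: z_0.025 = ±1.960
p-value = 0.1290
Decision: fail to reject H₀ at α = 0.05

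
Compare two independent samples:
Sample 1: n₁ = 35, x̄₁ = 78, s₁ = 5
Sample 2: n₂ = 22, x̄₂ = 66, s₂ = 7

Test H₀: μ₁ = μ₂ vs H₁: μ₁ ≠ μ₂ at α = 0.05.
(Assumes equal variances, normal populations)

Pooled variance: s²_p = [34×5² + 21×7²]/(55) = 34.1636
s_p = 5.8450
SE = s_p×√(1/n₁ + 1/n₂) = 5.8450×√(1/35 + 1/22) = 1.5903
t = (x̄₁ - x̄₂)/SE = (78 - 66)/1.5903 = 7.5457
df = 55, t-critical = ±2.004
Decision: reject H₀

Answer: t = 7.5457, reject H₀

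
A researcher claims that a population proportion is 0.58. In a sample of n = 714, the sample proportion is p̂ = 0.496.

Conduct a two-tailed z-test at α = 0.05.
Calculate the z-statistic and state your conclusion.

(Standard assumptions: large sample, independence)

Answer: z = -4.5477, reject H₀

Derivation:
H₀: p = 0.58, H₁: p ≠ 0.58
Standard error: SE = √(p₀(1-p₀)/n) = √(0.58×0.42/714) = 0.018471
z-statistic: z = (p̂ - p₀)/SE = (0.496 - 0.58)/0.018471 = -4.5477
Critical value: z_0.025 = ±1.960
p-value < 0.0001
Decision: reject H₀ at α = 0.05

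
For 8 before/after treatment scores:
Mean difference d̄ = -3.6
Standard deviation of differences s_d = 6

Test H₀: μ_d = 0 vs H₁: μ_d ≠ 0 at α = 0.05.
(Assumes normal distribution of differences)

Answer: t = -1.6971, fail to reject H₀

Derivation:
df = n - 1 = 7
SE = s_d/√n = 6/√8 = 2.1213
t = d̄/SE = -3.6/2.1213 = -1.6971
Critical value: t_{0.025,7} = ±2.365
p-value ≈ 0.1335
Decision: fail to reject H₀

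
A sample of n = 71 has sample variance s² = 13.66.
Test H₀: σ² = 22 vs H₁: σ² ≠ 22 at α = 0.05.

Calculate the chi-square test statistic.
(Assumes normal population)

df = n - 1 = 70
χ² = (n-1)s²/σ₀² = 70×13.66/22 = 43.4636
Critical values: χ²_{0.975,70} = 48.758, χ²_{0.025,70} = 95.023
Rejection region: χ² < 48.758 or χ² > 95.023
Decision: reject H₀

Answer: χ² = 43.4636, reject H₀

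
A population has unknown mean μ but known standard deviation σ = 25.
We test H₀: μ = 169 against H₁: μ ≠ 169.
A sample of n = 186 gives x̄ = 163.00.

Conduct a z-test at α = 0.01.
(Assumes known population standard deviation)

Answer: z = -3.2731, reject H₀

Derivation:
Standard error: SE = σ/√n = 25/√186 = 1.8331
z-statistic: z = (x̄ - μ₀)/SE = (163.00 - 169)/1.8331 = -3.2731
Critical value: ±2.576
p-value = 0.0011
Decision: reject H₀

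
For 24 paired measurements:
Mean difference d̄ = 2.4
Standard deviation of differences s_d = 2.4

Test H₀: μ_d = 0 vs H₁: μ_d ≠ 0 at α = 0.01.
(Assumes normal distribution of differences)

Answer: t = 4.8990, reject H₀

Derivation:
df = n - 1 = 23
SE = s_d/√n = 2.4/√24 = 0.4899
t = d̄/SE = 2.4/0.4899 = 4.8990
Critical value: t_{0.005,23} = ±2.807
p-value ≈ 0.0001
Decision: reject H₀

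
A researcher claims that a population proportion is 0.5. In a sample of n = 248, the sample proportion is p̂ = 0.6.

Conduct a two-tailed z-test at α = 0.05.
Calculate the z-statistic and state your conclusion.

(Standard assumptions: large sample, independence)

H₀: p = 0.5, H₁: p ≠ 0.5
Standard error: SE = √(p₀(1-p₀)/n) = √(0.5×0.5/248) = 0.031750
z-statistic: z = (p̂ - p₀)/SE = (0.6 - 0.5)/0.031750 = 3.1496
Critical value: z_0.025 = ±1.960
p-value = 0.0016
Decision: reject H₀ at α = 0.05

Answer: z = 3.1496, reject H₀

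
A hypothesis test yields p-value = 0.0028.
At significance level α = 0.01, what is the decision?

Answer: reject H₀

Derivation:
Compare p-value to α:
0.0028 < 0.01
Decision: reject H₀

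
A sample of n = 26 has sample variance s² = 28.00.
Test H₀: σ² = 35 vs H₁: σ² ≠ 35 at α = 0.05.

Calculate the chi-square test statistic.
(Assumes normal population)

df = n - 1 = 25
χ² = (n-1)s²/σ₀² = 25×28.00/35 = 20.0000
Critical values: χ²_{0.975,25} = 13.120, χ²_{0.025,25} = 40.646
Rejection region: χ² < 13.120 or χ² > 40.646
Decision: fail to reject H₀

Answer: χ² = 20.0000, fail to reject H₀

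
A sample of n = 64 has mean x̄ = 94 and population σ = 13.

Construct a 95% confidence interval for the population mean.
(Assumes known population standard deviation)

Confidence level: 95%, α = 0.05
z_0.025 = 1.960
SE = σ/√n = 13/√64 = 1.6250
Margin of error = 1.960 × 1.6250 = 3.1850
CI: x̄ ± margin = 94 ± 3.1850
CI: (90.8150, 97.1850)

Answer: (90.8150, 97.1850)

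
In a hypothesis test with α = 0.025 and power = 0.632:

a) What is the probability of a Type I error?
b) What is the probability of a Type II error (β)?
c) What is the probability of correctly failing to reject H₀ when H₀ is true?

a) Type I error probability = α = 0.025
b) Power = P(reject H₀ | H₁ true) = 1 - β = 0.632, so Type II error probability = β = 1 - Power = 0.368
c) P(fail to reject H₀ | H₀ true) = 1 - α = 0.975

Answer: a) 0.025, b) 0.368, c) 0.975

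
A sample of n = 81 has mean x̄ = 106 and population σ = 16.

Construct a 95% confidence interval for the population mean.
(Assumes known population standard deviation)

Answer: (102.5155, 109.4845)

Derivation:
Confidence level: 95%, α = 0.05
z_0.025 = 1.960
SE = σ/√n = 16/√81 = 1.7778
Margin of error = 1.960 × 1.7778 = 3.4845
CI: x̄ ± margin = 106 ± 3.4845
CI: (102.5155, 109.4845)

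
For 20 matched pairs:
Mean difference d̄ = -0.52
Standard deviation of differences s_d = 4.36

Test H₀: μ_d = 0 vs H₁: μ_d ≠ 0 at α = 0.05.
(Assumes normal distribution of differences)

df = n - 1 = 19
SE = s_d/√n = 4.36/√20 = 0.9749
t = d̄/SE = -0.52/0.9749 = -0.5334
Critical value: t_{0.025,19} = ±2.093
p-value ≈ 0.5999
Decision: fail to reject H₀

Answer: t = -0.5334, fail to reject H₀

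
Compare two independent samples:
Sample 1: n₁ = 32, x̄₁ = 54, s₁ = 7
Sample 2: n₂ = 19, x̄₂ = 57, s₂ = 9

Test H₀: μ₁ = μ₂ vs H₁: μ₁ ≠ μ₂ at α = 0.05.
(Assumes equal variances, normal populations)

Pooled variance: s²_p = [31×7² + 18×9²]/(49) = 60.7551
s_p = 7.7946
SE = s_p×√(1/n₁ + 1/n₂) = 7.7946×√(1/32 + 1/19) = 2.2575
t = (x̄₁ - x̄₂)/SE = (54 - 57)/2.2575 = -1.3289
df = 49, t-critical = ±2.010
Decision: fail to reject H₀

Answer: t = -1.3289, fail to reject H₀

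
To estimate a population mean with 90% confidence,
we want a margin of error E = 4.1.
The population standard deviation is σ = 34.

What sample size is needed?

Answer: n = 187

Derivation:
z_0.05 = 1.645
n = (z×σ/E)² = (1.645×34/4.1)²
n = 186.0895
Round up: n = 187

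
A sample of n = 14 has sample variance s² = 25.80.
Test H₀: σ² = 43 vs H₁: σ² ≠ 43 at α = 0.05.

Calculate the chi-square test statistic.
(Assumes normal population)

Answer: χ² = 7.8000, fail to reject H₀

Derivation:
df = n - 1 = 13
χ² = (n-1)s²/σ₀² = 13×25.80/43 = 7.8000
Critical values: χ²_{0.975,13} = 5.009, χ²_{0.025,13} = 24.736
Rejection region: χ² < 5.009 or χ² > 24.736
Decision: fail to reject H₀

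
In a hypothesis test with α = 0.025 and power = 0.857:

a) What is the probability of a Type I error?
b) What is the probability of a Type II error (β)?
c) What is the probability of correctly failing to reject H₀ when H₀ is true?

a) Type I error probability = α = 0.025
b) Power = P(reject H₀ | H₁ true) = 1 - β = 0.857, so Type II error probability = β = 1 - Power = 0.143
c) P(fail to reject H₀ | H₀ true) = 1 - α = 0.975

Answer: a) 0.025, b) 0.143, c) 0.975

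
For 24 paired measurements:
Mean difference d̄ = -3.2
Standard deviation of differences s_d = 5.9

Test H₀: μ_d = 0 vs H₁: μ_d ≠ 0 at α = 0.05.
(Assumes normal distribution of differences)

Answer: t = -2.6571, reject H₀

Derivation:
df = n - 1 = 23
SE = s_d/√n = 5.9/√24 = 1.2043
t = d̄/SE = -3.2/1.2043 = -2.6571
Critical value: t_{0.025,23} = ±2.069
p-value ≈ 0.0141
Decision: reject H₀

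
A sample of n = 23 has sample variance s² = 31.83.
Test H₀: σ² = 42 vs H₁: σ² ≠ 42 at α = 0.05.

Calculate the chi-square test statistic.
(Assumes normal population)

Answer: χ² = 16.6729, fail to reject H₀

Derivation:
df = n - 1 = 22
χ² = (n-1)s²/σ₀² = 22×31.83/42 = 16.6729
Critical values: χ²_{0.975,22} = 10.982, χ²_{0.025,22} = 36.781
Rejection region: χ² < 10.982 or χ² > 36.781
Decision: fail to reject H₀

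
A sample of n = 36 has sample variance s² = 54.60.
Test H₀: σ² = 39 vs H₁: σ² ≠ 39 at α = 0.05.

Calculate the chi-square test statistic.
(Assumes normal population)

df = n - 1 = 35
χ² = (n-1)s²/σ₀² = 35×54.60/39 = 49.0000
Critical values: χ²_{0.975,35} = 20.569, χ²_{0.025,35} = 53.203
Rejection region: χ² < 20.569 or χ² > 53.203
Decision: fail to reject H₀

Answer: χ² = 49.0000, fail to reject H₀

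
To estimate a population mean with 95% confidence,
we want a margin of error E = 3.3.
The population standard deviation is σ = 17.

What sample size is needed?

z_0.025 = 1.960
n = (z×σ/E)² = (1.960×17/3.3)²
n = 101.9488
Round up: n = 102

Answer: n = 102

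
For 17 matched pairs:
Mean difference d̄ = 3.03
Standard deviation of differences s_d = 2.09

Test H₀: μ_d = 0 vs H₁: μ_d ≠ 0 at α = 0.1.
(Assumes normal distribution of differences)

df = n - 1 = 16
SE = s_d/√n = 2.09/√17 = 0.5069
t = d̄/SE = 3.03/0.5069 = 5.9775
Critical value: t_{0.05,16} = ±1.746
p-value < 0.0001
Decision: reject H₀

Answer: t = 5.9775, reject H₀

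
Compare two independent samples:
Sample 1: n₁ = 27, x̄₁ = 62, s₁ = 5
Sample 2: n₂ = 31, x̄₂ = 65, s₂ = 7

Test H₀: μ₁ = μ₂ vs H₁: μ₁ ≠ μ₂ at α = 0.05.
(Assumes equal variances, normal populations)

Pooled variance: s²_p = [26×5² + 30×7²]/(56) = 37.8571
s_p = 6.1528
SE = s_p×√(1/n₁ + 1/n₂) = 6.1528×√(1/27 + 1/31) = 1.6197
t = (x̄₁ - x̄₂)/SE = (62 - 65)/1.6197 = -1.8522
df = 56, t-critical = ±2.003
Decision: fail to reject H₀

Answer: t = -1.8522, fail to reject H₀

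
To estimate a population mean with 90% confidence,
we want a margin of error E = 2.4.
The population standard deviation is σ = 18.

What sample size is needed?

z_0.05 = 1.645
n = (z×σ/E)² = (1.645×18/2.4)²
n = 152.2139
Round up: n = 153

Answer: n = 153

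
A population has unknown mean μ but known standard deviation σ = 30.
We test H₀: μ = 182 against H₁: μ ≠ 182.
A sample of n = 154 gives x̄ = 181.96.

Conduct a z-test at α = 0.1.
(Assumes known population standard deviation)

Standard error: SE = σ/√n = 30/√154 = 2.4175
z-statistic: z = (x̄ - μ₀)/SE = (181.96 - 182)/2.4175 = -0.0165
Critical value: ±1.645
p-value = 0.9868
Decision: fail to reject H₀

Answer: z = -0.0165, fail to reject H₀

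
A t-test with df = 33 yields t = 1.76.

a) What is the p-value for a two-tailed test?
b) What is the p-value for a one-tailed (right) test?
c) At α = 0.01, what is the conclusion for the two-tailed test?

Using t-distribution with df = 33:
a) Two-tailed: p = 2×P(T > 1.76) = 0.0877
b) One-tailed: p = P(T > 1.76) = 0.0438
c) 0.0877 ≥ 0.01, fail to reject H₀

Answer: a) 0.0877, b) 0.0438, c) fail to reject H₀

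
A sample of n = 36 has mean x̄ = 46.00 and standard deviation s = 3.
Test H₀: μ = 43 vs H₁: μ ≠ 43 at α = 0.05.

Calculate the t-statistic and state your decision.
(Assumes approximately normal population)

Answer: t = 6.0000, reject H₀

Derivation:
df = n - 1 = 35
SE = s/√n = 3/√36 = 0.5000
t = (x̄ - μ₀)/SE = (46.00 - 43)/0.5000 = 6.0000
Critical value: t_{0.025,35} = ±2.030
p-value < 0.0001
Decision: reject H₀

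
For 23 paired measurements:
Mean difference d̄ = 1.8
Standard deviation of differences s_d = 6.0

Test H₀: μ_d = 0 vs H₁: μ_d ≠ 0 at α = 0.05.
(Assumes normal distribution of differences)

df = n - 1 = 22
SE = s_d/√n = 6.0/√23 = 1.2511
t = d̄/SE = 1.8/1.2511 = 1.4387
Critical value: t_{0.025,22} = ±2.074
p-value ≈ 0.1643
Decision: fail to reject H₀

Answer: t = 1.4387, fail to reject H₀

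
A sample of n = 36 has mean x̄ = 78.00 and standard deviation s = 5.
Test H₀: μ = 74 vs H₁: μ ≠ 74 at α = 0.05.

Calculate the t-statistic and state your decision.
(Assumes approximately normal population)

df = n - 1 = 35
SE = s/√n = 5/√36 = 0.8333
t = (x̄ - μ₀)/SE = (78.00 - 74)/0.8333 = 4.8002
Critical value: t_{0.025,35} = ±2.030
p-value < 0.0001
Decision: reject H₀

Answer: t = 4.8002, reject H₀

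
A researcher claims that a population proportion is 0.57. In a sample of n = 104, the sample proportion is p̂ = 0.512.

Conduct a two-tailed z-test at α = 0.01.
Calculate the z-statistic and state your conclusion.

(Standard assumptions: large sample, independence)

Answer: z = -1.1947, fail to reject H₀

Derivation:
H₀: p = 0.57, H₁: p ≠ 0.57
Standard error: SE = √(p₀(1-p₀)/n) = √(0.57×0.43/104) = 0.048546
z-statistic: z = (p̂ - p₀)/SE = (0.512 - 0.57)/0.048546 = -1.1947
Critical value: z_0.005 = ±2.576
p-value = 0.2322
Decision: fail to reject H₀ at α = 0.01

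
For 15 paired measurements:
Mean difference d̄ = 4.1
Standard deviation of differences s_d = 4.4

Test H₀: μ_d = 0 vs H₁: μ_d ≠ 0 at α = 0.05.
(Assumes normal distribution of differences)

df = n - 1 = 14
SE = s_d/√n = 4.4/√15 = 1.1361
t = d̄/SE = 4.1/1.1361 = 3.6088
Critical value: t_{0.025,14} = ±2.145
p-value ≈ 0.0028
Decision: reject H₀

Answer: t = 3.6088, reject H₀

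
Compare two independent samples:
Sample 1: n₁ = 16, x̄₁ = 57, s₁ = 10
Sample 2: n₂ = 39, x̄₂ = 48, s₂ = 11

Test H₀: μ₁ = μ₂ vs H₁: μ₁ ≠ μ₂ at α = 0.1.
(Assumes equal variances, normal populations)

Answer: t = 2.8262, reject H₀

Derivation:
Pooled variance: s²_p = [15×10² + 38×11²]/(53) = 115.0566
s_p = 10.7264
SE = s_p×√(1/n₁ + 1/n₂) = 10.7264×√(1/16 + 1/39) = 3.1845
t = (x̄₁ - x̄₂)/SE = (57 - 48)/3.1845 = 2.8262
df = 53, t-critical = ±1.674
Decision: reject H₀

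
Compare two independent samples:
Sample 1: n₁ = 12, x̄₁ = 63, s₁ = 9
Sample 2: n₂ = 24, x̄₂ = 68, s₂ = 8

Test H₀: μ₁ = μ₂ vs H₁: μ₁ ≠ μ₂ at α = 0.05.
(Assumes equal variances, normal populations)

Answer: t = -1.6964, fail to reject H₀

Derivation:
Pooled variance: s²_p = [11×9² + 23×8²]/(34) = 69.5000
s_p = 8.3367
SE = s_p×√(1/n₁ + 1/n₂) = 8.3367×√(1/12 + 1/24) = 2.9475
t = (x̄₁ - x̄₂)/SE = (63 - 68)/2.9475 = -1.6964
df = 34, t-critical = ±2.032
Decision: fail to reject H₀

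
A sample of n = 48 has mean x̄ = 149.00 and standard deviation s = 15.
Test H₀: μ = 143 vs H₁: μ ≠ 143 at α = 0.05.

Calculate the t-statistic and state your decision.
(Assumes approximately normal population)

df = n - 1 = 47
SE = s/√n = 15/√48 = 2.1651
t = (x̄ - μ₀)/SE = (149.00 - 143)/2.1651 = 2.7712
Critical value: t_{0.025,47} = ±2.012
p-value ≈ 0.0080
Decision: reject H₀

Answer: t = 2.7712, reject H₀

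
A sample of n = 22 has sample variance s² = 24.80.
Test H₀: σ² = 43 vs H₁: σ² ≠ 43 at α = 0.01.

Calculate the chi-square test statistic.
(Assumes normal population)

Answer: χ² = 12.1116, fail to reject H₀

Derivation:
df = n - 1 = 21
χ² = (n-1)s²/σ₀² = 21×24.80/43 = 12.1116
Critical values: χ²_{0.995,21} = 8.034, χ²_{0.005,21} = 41.401
Rejection region: χ² < 8.034 or χ² > 41.401
Decision: fail to reject H₀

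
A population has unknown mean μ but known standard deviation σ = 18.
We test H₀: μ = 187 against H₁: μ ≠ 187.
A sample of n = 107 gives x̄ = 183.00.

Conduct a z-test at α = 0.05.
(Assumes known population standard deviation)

Standard error: SE = σ/√n = 18/√107 = 1.7401
z-statistic: z = (x̄ - μ₀)/SE = (183.00 - 187)/1.7401 = -2.2987
Critical value: ±1.960
p-value = 0.0215
Decision: reject H₀

Answer: z = -2.2987, reject H₀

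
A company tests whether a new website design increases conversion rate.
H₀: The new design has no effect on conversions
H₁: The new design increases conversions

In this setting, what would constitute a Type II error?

Type I error (α): Rejecting H₀ when H₀ is true
Type II error (β): Failing to reject H₀ when H₁ is true

Answer: Keeping the old design when the new one would have increased conversions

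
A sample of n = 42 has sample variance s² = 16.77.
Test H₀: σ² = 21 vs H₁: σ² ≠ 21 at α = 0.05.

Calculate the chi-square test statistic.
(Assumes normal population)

df = n - 1 = 41
χ² = (n-1)s²/σ₀² = 41×16.77/21 = 32.7414
Critical values: χ²_{0.975,41} = 25.215, χ²_{0.025,41} = 60.561
Rejection region: χ² < 25.215 or χ² > 60.561
Decision: fail to reject H₀

Answer: χ² = 32.7414, fail to reject H₀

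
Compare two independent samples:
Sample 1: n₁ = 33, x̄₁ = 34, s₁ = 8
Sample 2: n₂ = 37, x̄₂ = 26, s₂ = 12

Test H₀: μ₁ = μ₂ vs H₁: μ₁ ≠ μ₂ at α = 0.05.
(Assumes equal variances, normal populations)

Answer: t = 3.2398, reject H₀

Derivation:
Pooled variance: s²_p = [32×8² + 36×12²]/(68) = 106.3529
s_p = 10.3128
SE = s_p×√(1/n₁ + 1/n₂) = 10.3128×√(1/33 + 1/37) = 2.4693
t = (x̄₁ - x̄₂)/SE = (34 - 26)/2.4693 = 3.2398
df = 68, t-critical = ±1.995
Decision: reject H₀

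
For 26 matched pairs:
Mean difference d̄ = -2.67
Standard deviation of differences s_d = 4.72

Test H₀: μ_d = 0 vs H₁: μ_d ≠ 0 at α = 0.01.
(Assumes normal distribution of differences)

df = n - 1 = 25
SE = s_d/√n = 4.72/√26 = 0.9257
t = d̄/SE = -2.67/0.9257 = -2.8843
Critical value: t_{0.005,25} = ±2.787
p-value ≈ 0.0080
Decision: reject H₀

Answer: t = -2.8843, reject H₀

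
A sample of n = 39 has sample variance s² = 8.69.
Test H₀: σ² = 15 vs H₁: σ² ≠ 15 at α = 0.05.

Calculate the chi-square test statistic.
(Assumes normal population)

df = n - 1 = 38
χ² = (n-1)s²/σ₀² = 38×8.69/15 = 22.0147
Critical values: χ²_{0.975,38} = 22.878, χ²_{0.025,38} = 56.896
Rejection region: χ² < 22.878 or χ² > 56.896
Decision: reject H₀

Answer: χ² = 22.0147, reject H₀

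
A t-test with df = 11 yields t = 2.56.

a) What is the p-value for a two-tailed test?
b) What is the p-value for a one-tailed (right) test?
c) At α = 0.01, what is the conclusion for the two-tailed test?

Answer: a) 0.0265, b) 0.0133, c) fail to reject H₀

Derivation:
Using t-distribution with df = 11:
a) Two-tailed: p = 2×P(T > 2.56) = 0.0265
b) One-tailed: p = P(T > 2.56) = 0.0133
c) 0.0265 ≥ 0.01, fail to reject H₀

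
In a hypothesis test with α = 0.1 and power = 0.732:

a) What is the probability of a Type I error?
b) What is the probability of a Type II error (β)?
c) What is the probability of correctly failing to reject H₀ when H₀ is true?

a) Type I error probability = α = 0.1
b) Power = P(reject H₀ | H₁ true) = 1 - β = 0.732, so Type II error probability = β = 1 - Power = 0.268
c) P(fail to reject H₀ | H₀ true) = 1 - α = 0.9

Answer: a) 0.1, b) 0.268, c) 0.9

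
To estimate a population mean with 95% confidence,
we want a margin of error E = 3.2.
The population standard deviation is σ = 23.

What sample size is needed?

Answer: n = 199

Derivation:
z_0.025 = 1.960
n = (z×σ/E)² = (1.960×23/3.2)²
n = 198.4577
Round up: n = 199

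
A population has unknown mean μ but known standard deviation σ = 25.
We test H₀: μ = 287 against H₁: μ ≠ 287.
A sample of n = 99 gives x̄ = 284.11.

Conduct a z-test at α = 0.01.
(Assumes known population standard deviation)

Standard error: SE = σ/√n = 25/√99 = 2.5126
z-statistic: z = (x̄ - μ₀)/SE = (284.11 - 287)/2.5126 = -1.1502
Critical value: ±2.576
p-value = 0.2501
Decision: fail to reject H₀

Answer: z = -1.1502, fail to reject H₀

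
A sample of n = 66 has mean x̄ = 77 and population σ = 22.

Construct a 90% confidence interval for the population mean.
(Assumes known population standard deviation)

Confidence level: 90%, α = 0.1
z_0.05 = 1.645
SE = σ/√n = 22/√66 = 2.7080
Margin of error = 1.645 × 2.7080 = 4.4547
CI: x̄ ± margin = 77 ± 4.4547
CI: (72.5453, 81.4547)

Answer: (72.5453, 81.4547)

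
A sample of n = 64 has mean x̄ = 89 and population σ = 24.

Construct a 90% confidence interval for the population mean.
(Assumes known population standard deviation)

Answer: (84.0650, 93.9350)

Derivation:
Confidence level: 90%, α = 0.1
z_0.05 = 1.645
SE = σ/√n = 24/√64 = 3.0000
Margin of error = 1.645 × 3.0000 = 4.9350
CI: x̄ ± margin = 89 ± 4.9350
CI: (84.0650, 93.9350)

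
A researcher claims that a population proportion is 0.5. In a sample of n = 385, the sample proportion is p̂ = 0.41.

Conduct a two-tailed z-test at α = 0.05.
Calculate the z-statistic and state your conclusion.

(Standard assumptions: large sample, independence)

H₀: p = 0.5, H₁: p ≠ 0.5
Standard error: SE = √(p₀(1-p₀)/n) = √(0.5×0.5/385) = 0.025482
z-statistic: z = (p̂ - p₀)/SE = (0.41 - 0.5)/0.025482 = -3.5319
Critical value: z_0.025 = ±1.960
p-value = 0.0004
Decision: reject H₀ at α = 0.05

Answer: z = -3.5319, reject H₀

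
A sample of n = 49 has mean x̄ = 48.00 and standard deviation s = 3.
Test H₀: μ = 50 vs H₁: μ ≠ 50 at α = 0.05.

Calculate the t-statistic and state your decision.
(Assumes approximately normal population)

Answer: t = -4.6664, reject H₀

Derivation:
df = n - 1 = 48
SE = s/√n = 3/√49 = 0.4286
t = (x̄ - μ₀)/SE = (48.00 - 50)/0.4286 = -4.6664
Critical value: t_{0.025,48} = ±2.011
p-value < 0.0001
Decision: reject H₀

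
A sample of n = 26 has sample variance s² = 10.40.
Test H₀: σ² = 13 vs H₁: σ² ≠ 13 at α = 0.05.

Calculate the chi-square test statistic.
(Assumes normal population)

df = n - 1 = 25
χ² = (n-1)s²/σ₀² = 25×10.40/13 = 20.0000
Critical values: χ²_{0.975,25} = 13.120, χ²_{0.025,25} = 40.646
Rejection region: χ² < 13.120 or χ² > 40.646
Decision: fail to reject H₀

Answer: χ² = 20.0000, fail to reject H₀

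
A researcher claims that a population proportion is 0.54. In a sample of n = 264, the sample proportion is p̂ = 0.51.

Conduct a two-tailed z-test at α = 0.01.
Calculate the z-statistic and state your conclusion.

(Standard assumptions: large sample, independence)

Answer: z = -0.9780, fail to reject H₀

Derivation:
H₀: p = 0.54, H₁: p ≠ 0.54
Standard error: SE = √(p₀(1-p₀)/n) = √(0.54×0.46/264) = 0.030674
z-statistic: z = (p̂ - p₀)/SE = (0.51 - 0.54)/0.030674 = -0.9780
Critical value: z_0.005 = ±2.576
p-value = 0.3281
Decision: fail to reject H₀ at α = 0.01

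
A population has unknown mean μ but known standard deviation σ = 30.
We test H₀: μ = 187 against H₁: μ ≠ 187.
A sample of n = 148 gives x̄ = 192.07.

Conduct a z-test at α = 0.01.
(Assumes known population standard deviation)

Answer: z = 2.0560, fail to reject H₀

Derivation:
Standard error: SE = σ/√n = 30/√148 = 2.4660
z-statistic: z = (x̄ - μ₀)/SE = (192.07 - 187)/2.4660 = 2.0560
Critical value: ±2.576
p-value = 0.0398
Decision: fail to reject H₀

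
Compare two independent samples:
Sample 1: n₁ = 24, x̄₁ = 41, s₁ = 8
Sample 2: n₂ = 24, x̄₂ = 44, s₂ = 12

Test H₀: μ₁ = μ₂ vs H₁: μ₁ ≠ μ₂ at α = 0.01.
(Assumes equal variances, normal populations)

Pooled variance: s²_p = [23×8² + 23×12²]/(46) = 104.0000
s_p = 10.1980
SE = s_p×√(1/n₁ + 1/n₂) = 10.1980×√(1/24 + 1/24) = 2.9439
t = (x̄₁ - x̄₂)/SE = (41 - 44)/2.9439 = -1.0191
df = 46, t-critical = ±2.687
Decision: fail to reject H₀

Answer: t = -1.0191, fail to reject H₀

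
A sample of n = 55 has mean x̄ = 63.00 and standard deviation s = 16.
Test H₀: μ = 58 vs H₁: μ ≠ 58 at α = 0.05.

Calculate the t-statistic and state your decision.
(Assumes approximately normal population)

df = n - 1 = 54
SE = s/√n = 16/√55 = 2.1574
t = (x̄ - μ₀)/SE = (63.00 - 58)/2.1574 = 2.3176
Critical value: t_{0.025,54} = ±2.005
p-value ≈ 0.0243
Decision: reject H₀

Answer: t = 2.3176, reject H₀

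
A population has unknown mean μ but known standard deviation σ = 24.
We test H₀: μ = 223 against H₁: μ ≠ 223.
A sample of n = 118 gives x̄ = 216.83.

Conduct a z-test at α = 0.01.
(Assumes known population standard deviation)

Standard error: SE = σ/√n = 24/√118 = 2.2094
z-statistic: z = (x̄ - μ₀)/SE = (216.83 - 223)/2.2094 = -2.7926
Critical value: ±2.576
p-value = 0.0052
Decision: reject H₀

Answer: z = -2.7926, reject H₀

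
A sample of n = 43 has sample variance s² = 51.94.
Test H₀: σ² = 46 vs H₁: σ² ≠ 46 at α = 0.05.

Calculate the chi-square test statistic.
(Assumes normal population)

df = n - 1 = 42
χ² = (n-1)s²/σ₀² = 42×51.94/46 = 47.4235
Critical values: χ²_{0.975,42} = 25.999, χ²_{0.025,42} = 61.777
Rejection region: χ² < 25.999 or χ² > 61.777
Decision: fail to reject H₀

Answer: χ² = 47.4235, fail to reject H₀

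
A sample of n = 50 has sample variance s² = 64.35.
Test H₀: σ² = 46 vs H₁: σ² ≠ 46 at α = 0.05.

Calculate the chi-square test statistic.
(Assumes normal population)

Answer: χ² = 68.5467, fail to reject H₀

Derivation:
df = n - 1 = 49
χ² = (n-1)s²/σ₀² = 49×64.35/46 = 68.5467
Critical values: χ²_{0.975,49} = 31.555, χ²_{0.025,49} = 70.222
Rejection region: χ² < 31.555 or χ² > 70.222
Decision: fail to reject H₀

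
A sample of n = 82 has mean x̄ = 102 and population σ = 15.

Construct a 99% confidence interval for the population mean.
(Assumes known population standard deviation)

Answer: (97.7329, 106.2671)

Derivation:
Confidence level: 99%, α = 0.01
z_0.005 = 2.576
SE = σ/√n = 15/√82 = 1.6565
Margin of error = 2.576 × 1.6565 = 4.2671
CI: x̄ ± margin = 102 ± 4.2671
CI: (97.7329, 106.2671)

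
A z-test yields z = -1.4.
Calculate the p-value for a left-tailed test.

Answer: p-value ≈ 0.0808

Derivation:
For z = -1.4:
p = P(Z < -1.4) = Φ(-1.4) = 0.0808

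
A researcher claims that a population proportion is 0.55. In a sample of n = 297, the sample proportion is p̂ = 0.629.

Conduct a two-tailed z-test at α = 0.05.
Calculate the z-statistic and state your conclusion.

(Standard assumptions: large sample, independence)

Answer: z = 2.7366, reject H₀

Derivation:
H₀: p = 0.55, H₁: p ≠ 0.55
Standard error: SE = √(p₀(1-p₀)/n) = √(0.55×0.45/297) = 0.028868
z-statistic: z = (p̂ - p₀)/SE = (0.629 - 0.55)/0.028868 = 2.7366
Critical value: z_0.025 = ±1.960
p-value = 0.0062
Decision: reject H₀ at α = 0.05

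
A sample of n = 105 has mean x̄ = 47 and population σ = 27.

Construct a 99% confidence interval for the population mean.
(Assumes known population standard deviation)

Answer: (40.2125, 53.7875)

Derivation:
Confidence level: 99%, α = 0.01
z_0.005 = 2.576
SE = σ/√n = 27/√105 = 2.6349
Margin of error = 2.576 × 2.6349 = 6.7875
CI: x̄ ± margin = 47 ± 6.7875
CI: (40.2125, 53.7875)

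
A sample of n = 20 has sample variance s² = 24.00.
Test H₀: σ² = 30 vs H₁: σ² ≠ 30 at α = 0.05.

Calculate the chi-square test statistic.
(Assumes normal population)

df = n - 1 = 19
χ² = (n-1)s²/σ₀² = 19×24.00/30 = 15.2000
Critical values: χ²_{0.975,19} = 8.907, χ²_{0.025,19} = 32.852
Rejection region: χ² < 8.907 or χ² > 32.852
Decision: fail to reject H₀

Answer: χ² = 15.2000, fail to reject H₀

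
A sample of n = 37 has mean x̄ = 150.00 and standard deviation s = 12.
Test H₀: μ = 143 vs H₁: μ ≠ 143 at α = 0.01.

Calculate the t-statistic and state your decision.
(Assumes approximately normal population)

df = n - 1 = 36
SE = s/√n = 12/√37 = 1.9728
t = (x̄ - μ₀)/SE = (150.00 - 143)/1.9728 = 3.5483
Critical value: t_{0.005,36} = ±2.719
p-value ≈ 0.0011
Decision: reject H₀

Answer: t = 3.5483, reject H₀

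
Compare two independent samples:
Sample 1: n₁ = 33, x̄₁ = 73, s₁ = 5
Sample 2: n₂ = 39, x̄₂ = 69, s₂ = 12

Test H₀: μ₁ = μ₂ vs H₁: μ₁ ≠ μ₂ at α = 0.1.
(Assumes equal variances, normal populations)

Answer: t = 1.7866, reject H₀

Derivation:
Pooled variance: s²_p = [32×5² + 38×12²]/(70) = 89.6000
s_p = 9.4657
SE = s_p×√(1/n₁ + 1/n₂) = 9.4657×√(1/33 + 1/39) = 2.2389
t = (x̄₁ - x̄₂)/SE = (73 - 69)/2.2389 = 1.7866
df = 70, t-critical = ±1.667
Decision: reject H₀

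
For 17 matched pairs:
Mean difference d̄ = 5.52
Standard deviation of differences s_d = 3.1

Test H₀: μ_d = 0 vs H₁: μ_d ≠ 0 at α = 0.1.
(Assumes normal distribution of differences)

Answer: t = 7.3414, reject H₀

Derivation:
df = n - 1 = 16
SE = s_d/√n = 3.1/√17 = 0.7519
t = d̄/SE = 5.52/0.7519 = 7.3414
Critical value: t_{0.05,16} = ±1.746
p-value < 0.0001
Decision: reject H₀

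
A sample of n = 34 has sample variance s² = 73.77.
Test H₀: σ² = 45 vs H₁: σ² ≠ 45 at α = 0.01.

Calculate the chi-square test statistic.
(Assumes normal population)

Answer: χ² = 54.0980, fail to reject H₀

Derivation:
df = n - 1 = 33
χ² = (n-1)s²/σ₀² = 33×73.77/45 = 54.0980
Critical values: χ²_{0.995,33} = 15.815, χ²_{0.005,33} = 57.648
Rejection region: χ² < 15.815 or χ² > 57.648
Decision: fail to reject H₀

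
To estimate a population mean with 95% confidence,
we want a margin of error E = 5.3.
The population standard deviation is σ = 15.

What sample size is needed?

z_0.025 = 1.960
n = (z×σ/E)² = (1.960×15/5.3)²
n = 30.7711
Round up: n = 31

Answer: n = 31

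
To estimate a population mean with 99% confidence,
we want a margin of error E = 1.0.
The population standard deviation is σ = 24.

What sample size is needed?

z_0.005 = 2.576
n = (z×σ/E)² = (2.576×24/1.0)²
n = 3822.2070
Round up: n = 3823

Answer: n = 3823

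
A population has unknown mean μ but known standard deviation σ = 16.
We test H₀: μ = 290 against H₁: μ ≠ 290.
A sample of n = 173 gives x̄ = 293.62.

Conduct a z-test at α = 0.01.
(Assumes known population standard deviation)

Standard error: SE = σ/√n = 16/√173 = 1.2165
z-statistic: z = (x̄ - μ₀)/SE = (293.62 - 290)/1.2165 = 2.9758
Critical value: ±2.576
p-value = 0.0029
Decision: reject H₀

Answer: z = 2.9758, reject H₀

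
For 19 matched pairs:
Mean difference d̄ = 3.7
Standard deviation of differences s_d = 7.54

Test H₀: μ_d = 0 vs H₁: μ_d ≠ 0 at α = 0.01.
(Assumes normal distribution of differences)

df = n - 1 = 18
SE = s_d/√n = 7.54/√19 = 1.7298
t = d̄/SE = 3.7/1.7298 = 2.1390
Critical value: t_{0.005,18} = ±2.878
p-value ≈ 0.0464
Decision: fail to reject H₀

Answer: t = 2.1390, fail to reject H₀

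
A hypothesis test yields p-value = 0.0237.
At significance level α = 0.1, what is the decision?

Answer: reject H₀

Derivation:
Compare p-value to α:
0.0237 < 0.1
Decision: reject H₀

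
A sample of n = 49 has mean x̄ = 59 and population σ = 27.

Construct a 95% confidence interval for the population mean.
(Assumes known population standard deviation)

Answer: (51.4401, 66.5599)

Derivation:
Confidence level: 95%, α = 0.05
z_0.025 = 1.960
SE = σ/√n = 27/√49 = 3.8571
Margin of error = 1.960 × 3.8571 = 7.5599
CI: x̄ ± margin = 59 ± 7.5599
CI: (51.4401, 66.5599)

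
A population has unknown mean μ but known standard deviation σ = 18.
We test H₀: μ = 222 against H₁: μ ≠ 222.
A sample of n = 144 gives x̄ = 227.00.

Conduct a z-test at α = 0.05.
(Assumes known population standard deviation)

Answer: z = 3.3333, reject H₀

Derivation:
Standard error: SE = σ/√n = 18/√144 = 1.5000
z-statistic: z = (x̄ - μ₀)/SE = (227.00 - 222)/1.5000 = 3.3333
Critical value: ±1.960
p-value = 0.0009
Decision: reject H₀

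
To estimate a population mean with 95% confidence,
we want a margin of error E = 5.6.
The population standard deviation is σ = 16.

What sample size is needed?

Answer: n = 32

Derivation:
z_0.025 = 1.960
n = (z×σ/E)² = (1.960×16/5.6)²
n = 31.3600
Round up: n = 32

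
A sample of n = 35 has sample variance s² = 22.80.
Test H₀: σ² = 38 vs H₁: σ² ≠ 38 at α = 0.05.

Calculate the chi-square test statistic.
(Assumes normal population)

Answer: χ² = 20.4000, fail to reject H₀

Derivation:
df = n - 1 = 34
χ² = (n-1)s²/σ₀² = 34×22.80/38 = 20.4000
Critical values: χ²_{0.975,34} = 19.806, χ²_{0.025,34} = 51.966
Rejection region: χ² < 19.806 or χ² > 51.966
Decision: fail to reject H₀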